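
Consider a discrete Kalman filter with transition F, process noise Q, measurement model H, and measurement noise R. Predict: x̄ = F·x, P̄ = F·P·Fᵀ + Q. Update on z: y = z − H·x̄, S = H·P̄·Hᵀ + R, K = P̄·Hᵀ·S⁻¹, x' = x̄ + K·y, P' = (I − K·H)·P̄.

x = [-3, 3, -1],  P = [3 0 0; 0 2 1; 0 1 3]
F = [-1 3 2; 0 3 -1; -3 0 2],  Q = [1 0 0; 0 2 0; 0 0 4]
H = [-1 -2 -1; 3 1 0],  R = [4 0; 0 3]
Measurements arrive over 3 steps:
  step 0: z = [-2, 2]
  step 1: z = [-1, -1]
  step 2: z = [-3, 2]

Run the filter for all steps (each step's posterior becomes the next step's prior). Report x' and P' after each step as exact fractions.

step 0: x' = [-319/498, 293/83, -1609/498], P' = [19909/15936 -3677/1328 65131/15936; -3677/1328 2727/332 -16979/1328; 65131/15936 -16979/1328 373093/15936]
step 1: x' = [-214384393/210195508, 527175845/210195508, -678606253/210195508], P' = [821000305/420391016 -1866870117/420391016 2413401833/420391016; -1866870117/420391016 5006032233/420391016 -6577874781/420391016; 2413401833/420391016 -6577874781/420391016 9702980801/420391016]
step 2: x' = [479732641159/13538746757754, 1449179426110/752152597653, -11328515796553/13538746757754], P' = [22662979657873/13538746757754 -2806172917415/752152597653 64473213562451/13538746757754; -2806172917415/752152597653 2533405170636/250717532551 -9897339817849/752152597653; 64473213562451/13538746757754 -9897339817849/752152597653 265992816197713/13538746757754]

step 0: x̄ = F·x = [10, 10, 7]
step 0: P̄ = F·P·Fᵀ + Q = [46 15 27; 15 17 0; 27 0 43]
step 0: y = z − H·x̄ = [35, -38]
step 0: S = H·P̄·Hᵀ + R = [275 -358; -358 524]
step 0: K = P̄·Hᵀ·S⁻¹ = [401/7968 5201/15936; -145/664 -41/1328; -3841/7968 -2785/15936]
step 0: x' = x̄ + K·y = [-319/498, 293/83, -1609/498]
step 0: P' = (I − K·H)·P̄ = [19909/15936 -3677/1328 65131/15936; -3677/1328 2727/332 -16979/1328; 65131/15936 -16979/1328 373093/15936]
step 1: x̄ = F·x = [2375/498, 6883/498, -2261/498]
step 1: P̄ = F·P·Fᵀ + Q = [265525/15936 18137/15936 205679/15936; 18137/15936 2805517/15936 -1376165/15936; 205679/15936 -1376165/15936 953725/15936]
step 1: y = z − H·x̄ = [6691/249, -7253/249]
step 1: S = H·P̄·Hᵀ + R = [1871077/3984 -360965/996; -360965/996 83623/249]
step 1: K = P̄·Hᵀ·S⁻¹ = [31208631/105097754 99355133/210195508; -97957473/105097754 -99096353/210195508; 64960433/105097754 110388453/210195508]
step 1: x' = x̄ + K·y = [-214384393/210195508, 527175845/210195508, -678606253/210195508]
step 1: P' = (I − K·H)·P̄ = [821000305/420391016 -1866870117/420391016 2413401833/420391016; -1866870117/420391016 5006032233/420391016 -6577874781/420391016; 2413401833/420391016 -6577874781/420391016 9702980801/420391016]
step 2: x̄ = F·x = [219349711/105097754, 565033447/52548877, -714059327/210195508]
step 2: P̄ = F·P·Fᵀ + Q = [1930180155/105097754 1741089542/52548877 -348854089/210195508; 1741089542/52548877 11883162702/52548877 -4353896717/52548877; -348854089/210195508 -4353896717/52548877 18921668017/420391016]
step 2: y = z − H·x̄ = [3614321147/210195508, -1577920519/105097754]
step 2: S = H·P̄·Hᵀ + R = [323579913209/420391016 -136934740587/210195508; -136934740587/210195508 62346314565/105097754]
step 2: K = P̄·Hᵀ·S⁻¹ = [578584658609/2256457792959 5825942153383/13538746757754; -208076524046/250717532551 -272767746779/752152597653; 1076591820100/2256457792959 5089174655357/13538746757754]
step 2: x' = x̄ + K·y = [479732641159/13538746757754, 1449179426110/752152597653, -11328515796553/13538746757754]
step 2: P' = (I − K·H)·P̄ = [22662979657873/13538746757754 -2806172917415/752152597653 64473213562451/13538746757754; -2806172917415/752152597653 2533405170636/250717532551 -9897339817849/752152597653; 64473213562451/13538746757754 -9897339817849/752152597653 265992816197713/13538746757754]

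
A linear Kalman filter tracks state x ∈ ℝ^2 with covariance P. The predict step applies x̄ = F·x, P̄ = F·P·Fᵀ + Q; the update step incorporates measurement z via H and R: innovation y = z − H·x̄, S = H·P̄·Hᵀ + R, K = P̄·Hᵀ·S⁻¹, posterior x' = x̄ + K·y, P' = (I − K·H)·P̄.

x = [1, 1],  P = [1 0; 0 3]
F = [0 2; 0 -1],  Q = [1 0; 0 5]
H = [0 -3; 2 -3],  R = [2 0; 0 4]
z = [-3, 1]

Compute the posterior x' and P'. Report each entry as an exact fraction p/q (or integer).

x' = [83/49, 173/196]
P' = [59/49 12/49; 12/49 19/98]

x̄ = F·x = [2, -1]
P̄ = F·P·Fᵀ + Q = [13 -6; -6 8]
y = z − H·x̄ = [-6, -6]
S = H·P̄·Hᵀ + R = [74 108; 108 200]
K = P̄·Hᵀ·S⁻¹ = [-18/49 41/98; -57/196 -9/392]
x' = x̄ + K·y = [83/49, 173/196]
P' = (I − K·H)·P̄ = [59/49 12/49; 12/49 19/98]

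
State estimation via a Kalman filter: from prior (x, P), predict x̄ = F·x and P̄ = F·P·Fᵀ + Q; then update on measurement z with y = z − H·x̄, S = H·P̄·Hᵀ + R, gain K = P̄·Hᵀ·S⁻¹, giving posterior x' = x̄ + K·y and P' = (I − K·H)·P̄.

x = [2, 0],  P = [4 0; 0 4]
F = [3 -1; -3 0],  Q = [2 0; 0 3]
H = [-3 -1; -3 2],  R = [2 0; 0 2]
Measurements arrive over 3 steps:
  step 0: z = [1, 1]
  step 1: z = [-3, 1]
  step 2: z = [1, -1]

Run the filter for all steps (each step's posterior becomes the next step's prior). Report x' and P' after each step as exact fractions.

step 0: x̄ = F·x = [6, -6]
step 0: P̄ = F·P·Fᵀ + Q = [42 -36; -36 39]
step 0: y = z − H·x̄ = [13, 31]
step 0: S = H·P̄·Hᵀ + R = [203 408; 408 968]
step 0: K = P̄·Hᵀ·S⁻¹ = [-792/3755 -1737/15020; -1137/3755 4803/15020]
step 0: x' = x̄ + K·y = [-4911/15020, -351/15020]
step 0: P' = (I − K·H)·P̄ = [897/7510 477/7510; 477/7510 3117/7510]
step 1: x̄ = F·x = [-7191/7510, 14733/15020]
step 1: P̄ = F·P·Fᵀ + Q = [11674/3755 -3321/3755; -3321/3755 30603/7510]
step 1: y = z − H·x̄ = [-73473/15020, -14398/3755]
step 1: S = H·P̄·Hᵀ + R = [215903/7510 84426/3755; 84426/3755 213634/3755]
step 1: K = P̄·Hᵀ·S⁻¹ = [-866814/4243505 -485034/4243505; -34737/121243 36750/121243]
step 1: x' = x̄ + K·y = [2036712/4243505, 147936/121243]
step 1: P' = (I − K·H)·P̄ = [493036/4243505 7272/121243; 7272/121243 47658/121243]
step 2: x̄ = F·x = [932376/4243505, -6110136/4243505]
step 2: P̄ = F·P·Fᵀ + Q = [13065244/4243505 -3673764/4243505; -3673764/4243505 17167839/4243505]
step 2: y = z − H·x̄ = [930497/4243505, 2154779/848701]
step 2: S = H·P̄·Hᵀ + R = [121199461/4243505 18854562/848701; 18854562/848701 47766146/848701]
step 2: K = P̄·Hᵀ·S⁻¹ = [-482616804/2363469943 -270090678/2363469943; -676788801/2363469943 715999224/2363469943]
step 2: x' = x̄ + K·y = [-272265366/2363469943, -1733654673/2363469943]
step 2: P' = (I − K·H)·P̄ = [274516508/2363469943 141684084/2363469943; 141684084/2363469943 928525350/2363469943]

step 0: x' = [-4911/15020, -351/15020], P' = [897/7510 477/7510; 477/7510 3117/7510]
step 1: x' = [2036712/4243505, 147936/121243], P' = [493036/4243505 7272/121243; 7272/121243 47658/121243]
step 2: x' = [-272265366/2363469943, -1733654673/2363469943], P' = [274516508/2363469943 141684084/2363469943; 141684084/2363469943 928525350/2363469943]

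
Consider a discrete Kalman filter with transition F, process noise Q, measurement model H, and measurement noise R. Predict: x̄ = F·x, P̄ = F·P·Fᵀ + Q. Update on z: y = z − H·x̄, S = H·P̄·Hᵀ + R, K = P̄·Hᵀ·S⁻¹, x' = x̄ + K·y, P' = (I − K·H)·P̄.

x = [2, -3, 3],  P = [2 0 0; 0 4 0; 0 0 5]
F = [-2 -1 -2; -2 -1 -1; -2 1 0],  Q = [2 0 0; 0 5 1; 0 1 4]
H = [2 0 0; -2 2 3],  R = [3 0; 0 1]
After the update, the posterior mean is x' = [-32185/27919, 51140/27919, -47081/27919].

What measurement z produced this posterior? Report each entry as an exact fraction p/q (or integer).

z = [-2, 1]

x̄ = F·x = [-7, -4, -7]
P̄ = F·P·Fᵀ + Q = [34 22 4; 22 22 5; 4 5 16]
S = H·P̄·Hᵀ + R = [139 -24; -24 205]
K = P̄·Hᵀ·S⁻¹ = [13652/27919 -36/27919; 9380/27919 3141/27919; 2840/27919 7142/27919]
x' − x̄ = [163248/27919, 162816/27919, 148352/27919] = K·y
y = (KᵀK)⁻¹·Kᵀ·(x' − x̄) = [12, 16]
z = y + H·x̄ = [12, 16] + [-14, -15] = [-2, 1]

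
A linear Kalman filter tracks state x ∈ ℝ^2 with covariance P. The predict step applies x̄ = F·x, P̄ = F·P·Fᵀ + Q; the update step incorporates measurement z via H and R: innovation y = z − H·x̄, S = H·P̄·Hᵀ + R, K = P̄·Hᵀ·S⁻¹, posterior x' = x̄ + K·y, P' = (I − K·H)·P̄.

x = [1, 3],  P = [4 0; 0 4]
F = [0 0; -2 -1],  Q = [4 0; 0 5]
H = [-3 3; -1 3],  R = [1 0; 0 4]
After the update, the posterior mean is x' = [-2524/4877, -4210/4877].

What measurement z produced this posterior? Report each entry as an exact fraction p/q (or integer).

z = [-1, -2]

x̄ = F·x = [0, -5]
P̄ = F·P·Fᵀ + Q = [4 0; 0 25]
S = H·P̄·Hᵀ + R = [262 237; 237 233]
K = P̄·Hᵀ·S⁻¹ = [-1848/4877 1796/4877; -300/4877 1875/4877]
x' − x̄ = [-2524/4877, 20175/4877] = K·y
y = (KᵀK)⁻¹·Kᵀ·(x' − x̄) = [14, 13]
z = y + H·x̄ = [14, 13] + [-15, -15] = [-1, -2]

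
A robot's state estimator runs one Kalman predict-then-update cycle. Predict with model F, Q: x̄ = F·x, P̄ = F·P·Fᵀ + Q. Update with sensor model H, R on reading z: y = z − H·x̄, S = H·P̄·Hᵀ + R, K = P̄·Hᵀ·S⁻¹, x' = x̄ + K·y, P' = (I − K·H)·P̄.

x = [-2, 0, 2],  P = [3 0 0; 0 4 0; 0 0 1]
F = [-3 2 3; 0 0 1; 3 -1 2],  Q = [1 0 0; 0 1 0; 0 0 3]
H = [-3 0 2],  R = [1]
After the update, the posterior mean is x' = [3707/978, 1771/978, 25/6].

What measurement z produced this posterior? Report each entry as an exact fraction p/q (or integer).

x̄ = F·x = [12, 2, -2]
P̄ = F·P·Fᵀ + Q = [53 3 -29; 3 2 2; -29 2 38]
S = H·P̄·Hᵀ + R = [978]
K = P̄·Hᵀ·S⁻¹ = [-217/978; -5/978; 1/6]
x' − x̄ = [-8029/978, -185/978, 37/6] = K·y
y = (KᵀK)⁻¹·Kᵀ·(x' − x̄) = [37]
z = y + H·x̄ = [37] + [-40] = [-3]

z = [-3]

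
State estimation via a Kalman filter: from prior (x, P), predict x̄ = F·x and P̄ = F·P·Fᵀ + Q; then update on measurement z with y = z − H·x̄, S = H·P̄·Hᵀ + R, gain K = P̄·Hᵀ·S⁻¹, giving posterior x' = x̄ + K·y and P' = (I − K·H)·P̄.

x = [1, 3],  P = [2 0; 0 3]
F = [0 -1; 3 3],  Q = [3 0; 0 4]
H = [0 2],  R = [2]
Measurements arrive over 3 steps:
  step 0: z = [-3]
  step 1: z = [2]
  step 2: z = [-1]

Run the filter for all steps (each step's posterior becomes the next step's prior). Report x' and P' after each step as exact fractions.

step 0: x' = [-6/11, -15/11], P' = [48/11 -1/11; -1/11 49/99]
step 1: x' = [731/615, 951/1025], P' = [142/41 -8/615; -8/615 507/1025]
step 2: x' = [-55580/81771, -33865/81771], P' = [281480/81771 -1481/81771; -1481/81771 40373/81771]

step 0: x̄ = F·x = [-3, 12]
step 0: P̄ = F·P·Fᵀ + Q = [6 -9; -9 49]
step 0: y = z − H·x̄ = [-27]
step 0: S = H·P̄·Hᵀ + R = [198]
step 0: K = P̄·Hᵀ·S⁻¹ = [-1/11; 49/99]
step 0: x' = x̄ + K·y = [-6/11, -15/11]
step 0: P' = (I − K·H)·P̄ = [48/11 -1/11; -1/11 49/99]
step 1: x̄ = F·x = [15/11, -63/11]
step 1: P̄ = F·P·Fᵀ + Q = [346/99 -40/33; -40/33 507/11]
step 1: y = z − H·x̄ = [148/11]
step 1: S = H·P̄·Hᵀ + R = [2050/11]
step 1: K = P̄·Hᵀ·S⁻¹ = [-8/615; 507/1025]
step 1: x' = x̄ + K·y = [731/615, 951/1025]
step 1: P' = (I − K·H)·P̄ = [142/41 -8/615; -8/615 507/1025]
step 2: x̄ = F·x = [-951/1025, 6508/1025]
step 2: P̄ = F·P·Fᵀ + Q = [3582/1025 -1481/1025; -1481/1025 40373/1025]
step 2: y = z − H·x̄ = [-14041/1025]
step 2: S = H·P̄·Hᵀ + R = [163542/1025]
step 2: K = P̄·Hᵀ·S⁻¹ = [-1481/81771; 40373/81771]
step 2: x' = x̄ + K·y = [-55580/81771, -33865/81771]
step 2: P' = (I − K·H)·P̄ = [281480/81771 -1481/81771; -1481/81771 40373/81771]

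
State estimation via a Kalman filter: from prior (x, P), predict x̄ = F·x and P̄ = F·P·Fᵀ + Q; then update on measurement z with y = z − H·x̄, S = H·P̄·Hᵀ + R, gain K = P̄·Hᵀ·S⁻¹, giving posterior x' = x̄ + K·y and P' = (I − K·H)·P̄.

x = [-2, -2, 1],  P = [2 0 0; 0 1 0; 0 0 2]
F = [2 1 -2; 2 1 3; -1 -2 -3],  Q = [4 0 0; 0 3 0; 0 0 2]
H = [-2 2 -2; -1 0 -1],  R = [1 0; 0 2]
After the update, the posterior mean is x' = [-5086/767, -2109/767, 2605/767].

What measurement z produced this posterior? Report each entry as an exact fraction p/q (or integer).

x̄ = F·x = [-8, -3, 3]
P̄ = F·P·Fᵀ + Q = [21 -3 6; -3 30 -24; 6 -24 26]
S = H·P̄·Hᵀ + R = [573 172; 172 61]
K = P̄·Hᵀ·S⁻¹ = [984/5369 -5151/5369; 330/767 -591/767; -1328/5369 928/5369]
x' − x̄ = [1050/767, 192/767, 304/767] = K·y
y = (KᵀK)⁻¹·Kᵀ·(x' − x̄) = [-3, -2]
z = y + H·x̄ = [-3, -2] + [4, 5] = [1, 3]

z = [1, 3]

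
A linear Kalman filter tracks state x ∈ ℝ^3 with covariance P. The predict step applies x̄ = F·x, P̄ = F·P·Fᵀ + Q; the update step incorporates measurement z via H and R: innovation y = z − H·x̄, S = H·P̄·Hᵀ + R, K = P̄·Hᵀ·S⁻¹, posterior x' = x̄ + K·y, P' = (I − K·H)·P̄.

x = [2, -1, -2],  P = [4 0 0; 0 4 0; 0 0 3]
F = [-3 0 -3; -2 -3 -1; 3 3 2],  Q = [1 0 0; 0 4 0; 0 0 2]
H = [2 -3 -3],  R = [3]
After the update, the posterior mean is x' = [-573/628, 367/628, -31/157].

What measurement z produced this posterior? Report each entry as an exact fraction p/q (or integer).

x̄ = F·x = [0, 1, -1]
P̄ = F·P·Fᵀ + Q = [64 33 -54; 33 59 -66; -54 -66 86]
S = H·P̄·Hᵀ + R = [628]
K = P̄·Hᵀ·S⁻¹ = [191/628; 87/628; -42/157]
x' − x̄ = [-573/628, -261/628, 126/157] = K·y
y = (KᵀK)⁻¹·Kᵀ·(x' − x̄) = [-3]
z = y + H·x̄ = [-3] + [0] = [-3]

z = [-3]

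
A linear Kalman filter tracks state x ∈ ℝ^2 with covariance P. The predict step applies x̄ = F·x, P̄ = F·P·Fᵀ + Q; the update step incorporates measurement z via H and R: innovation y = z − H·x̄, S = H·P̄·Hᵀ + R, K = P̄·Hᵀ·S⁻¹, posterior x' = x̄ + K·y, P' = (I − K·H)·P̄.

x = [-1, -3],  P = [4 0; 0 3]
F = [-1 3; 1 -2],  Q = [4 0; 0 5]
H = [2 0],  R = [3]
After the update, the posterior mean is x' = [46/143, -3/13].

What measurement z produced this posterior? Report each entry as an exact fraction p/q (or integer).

z = [1]

x̄ = F·x = [-8, 5]
P̄ = F·P·Fᵀ + Q = [35 -22; -22 21]
S = H·P̄·Hᵀ + R = [143]
K = P̄·Hᵀ·S⁻¹ = [70/143; -4/13]
x' − x̄ = [1190/143, -68/13] = K·y
y = (KᵀK)⁻¹·Kᵀ·(x' − x̄) = [17]
z = y + H·x̄ = [17] + [-16] = [1]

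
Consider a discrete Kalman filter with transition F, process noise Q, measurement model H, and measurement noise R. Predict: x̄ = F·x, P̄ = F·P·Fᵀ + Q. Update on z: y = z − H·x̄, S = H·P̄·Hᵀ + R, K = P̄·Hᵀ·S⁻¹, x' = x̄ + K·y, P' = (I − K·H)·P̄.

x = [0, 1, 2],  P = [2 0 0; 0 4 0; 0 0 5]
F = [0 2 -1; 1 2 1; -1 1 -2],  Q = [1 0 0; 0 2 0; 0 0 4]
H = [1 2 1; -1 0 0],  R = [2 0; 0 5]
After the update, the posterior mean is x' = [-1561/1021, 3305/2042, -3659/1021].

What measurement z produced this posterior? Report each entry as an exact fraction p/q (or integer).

z = [-2, 1]

x̄ = F·x = [0, 4, -3]
P̄ = F·P·Fᵀ + Q = [22 11 18; 11 25 -4; 18 -4 30]
S = H·P̄·Hᵀ + R = [218 -62; -62 27]
K = P̄·Hᵀ·S⁻¹ = [155/1021 -476/1021; 857/2042 568/1021; -18/1021 -722/1021]
x' − x̄ = [-1561/1021, -4863/2042, -596/1021] = K·y
y = (KᵀK)⁻¹·Kᵀ·(x' − x̄) = [-7, 1]
z = y + H·x̄ = [-7, 1] + [5, 0] = [-2, 1]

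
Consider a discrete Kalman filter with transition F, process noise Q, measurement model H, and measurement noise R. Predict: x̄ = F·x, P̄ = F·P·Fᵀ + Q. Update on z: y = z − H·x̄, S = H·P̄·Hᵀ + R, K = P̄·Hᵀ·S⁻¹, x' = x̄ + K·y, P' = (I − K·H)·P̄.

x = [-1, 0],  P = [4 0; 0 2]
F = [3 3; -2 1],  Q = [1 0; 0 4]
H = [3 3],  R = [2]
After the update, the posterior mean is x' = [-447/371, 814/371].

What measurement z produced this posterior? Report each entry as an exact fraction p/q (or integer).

x̄ = F·x = [-3, 2]
P̄ = F·P·Fᵀ + Q = [55 -18; -18 22]
S = H·P̄·Hᵀ + R = [371]
K = P̄·Hᵀ·S⁻¹ = [111/371; 12/371]
x' − x̄ = [666/371, 72/371] = K·y
y = (KᵀK)⁻¹·Kᵀ·(x' − x̄) = [6]
z = y + H·x̄ = [6] + [-3] = [3]

z = [3]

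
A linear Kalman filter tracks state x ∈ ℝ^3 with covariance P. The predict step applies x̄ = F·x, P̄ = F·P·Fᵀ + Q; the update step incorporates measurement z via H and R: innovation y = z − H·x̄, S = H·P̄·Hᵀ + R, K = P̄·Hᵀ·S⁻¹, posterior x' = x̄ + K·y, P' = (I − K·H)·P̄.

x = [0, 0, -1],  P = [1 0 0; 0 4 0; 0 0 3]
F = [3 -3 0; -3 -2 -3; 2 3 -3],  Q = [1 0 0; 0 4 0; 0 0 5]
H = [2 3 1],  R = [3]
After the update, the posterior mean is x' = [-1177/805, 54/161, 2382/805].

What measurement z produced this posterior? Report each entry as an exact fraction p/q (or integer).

z = [1]

x̄ = F·x = [0, 3, 3]
P̄ = F·P·Fᵀ + Q = [46 15 -30; 15 56 -3; -30 -3 72]
S = H·P̄·Hᵀ + R = [805]
K = P̄·Hᵀ·S⁻¹ = [107/805; 39/161; 3/805]
x' − x̄ = [-1177/805, -429/161, -33/805] = K·y
y = (KᵀK)⁻¹·Kᵀ·(x' − x̄) = [-11]
z = y + H·x̄ = [-11] + [12] = [1]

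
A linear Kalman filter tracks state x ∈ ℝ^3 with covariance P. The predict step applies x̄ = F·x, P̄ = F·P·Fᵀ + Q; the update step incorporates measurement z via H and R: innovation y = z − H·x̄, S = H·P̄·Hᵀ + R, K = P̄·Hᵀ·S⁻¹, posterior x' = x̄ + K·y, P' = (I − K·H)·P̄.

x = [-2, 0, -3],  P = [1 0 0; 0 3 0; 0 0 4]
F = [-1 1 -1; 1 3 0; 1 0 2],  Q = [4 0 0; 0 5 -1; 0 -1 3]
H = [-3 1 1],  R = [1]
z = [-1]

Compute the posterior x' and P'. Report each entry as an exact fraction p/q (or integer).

x̄ = F·x = [5, -2, -8]
P̄ = F·P·Fᵀ + Q = [12 8 -9; 8 33 0; -9 0 20]
y = z − H·x̄ = [24]
S = H·P̄·Hᵀ + R = [168]
K = P̄·Hᵀ·S⁻¹ = [-37/168; 3/56; 47/168]
x' = x̄ + K·y = [-2/7, -5/7, -9/7]
P' = (I − K·H)·P̄ = [647/168 559/56 227/168; 559/56 1821/56 -141/56; 227/168 -141/56 1151/168]

x' = [-2/7, -5/7, -9/7]
P' = [647/168 559/56 227/168; 559/56 1821/56 -141/56; 227/168 -141/56 1151/168]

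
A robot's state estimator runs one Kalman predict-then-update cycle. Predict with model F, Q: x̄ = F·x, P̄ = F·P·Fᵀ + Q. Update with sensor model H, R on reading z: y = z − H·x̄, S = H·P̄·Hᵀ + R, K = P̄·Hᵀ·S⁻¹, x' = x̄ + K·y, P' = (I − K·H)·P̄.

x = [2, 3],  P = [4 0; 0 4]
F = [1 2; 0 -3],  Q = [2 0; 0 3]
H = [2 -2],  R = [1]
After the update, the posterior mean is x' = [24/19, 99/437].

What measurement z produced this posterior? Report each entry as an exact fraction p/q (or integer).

z = [2]

x̄ = F·x = [8, -9]
P̄ = F·P·Fᵀ + Q = [22 -24; -24 39]
S = H·P̄·Hᵀ + R = [437]
K = P̄·Hᵀ·S⁻¹ = [4/19; -126/437]
x' − x̄ = [-128/19, 4032/437] = K·y
y = (KᵀK)⁻¹·Kᵀ·(x' − x̄) = [-32]
z = y + H·x̄ = [-32] + [34] = [2]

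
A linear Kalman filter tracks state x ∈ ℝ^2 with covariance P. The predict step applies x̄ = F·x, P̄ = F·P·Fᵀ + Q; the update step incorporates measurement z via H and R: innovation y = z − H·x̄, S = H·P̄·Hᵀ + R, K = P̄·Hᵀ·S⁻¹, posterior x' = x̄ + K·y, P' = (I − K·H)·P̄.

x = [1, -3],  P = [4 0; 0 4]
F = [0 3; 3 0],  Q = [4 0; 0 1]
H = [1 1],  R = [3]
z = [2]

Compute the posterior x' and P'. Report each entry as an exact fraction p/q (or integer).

x' = [-5, 67/10]
P' = [20 -37/2; -37/2 1591/80]

x̄ = F·x = [-9, 3]
P̄ = F·P·Fᵀ + Q = [40 0; 0 37]
y = z − H·x̄ = [8]
S = H·P̄·Hᵀ + R = [80]
K = P̄·Hᵀ·S⁻¹ = [1/2; 37/80]
x' = x̄ + K·y = [-5, 67/10]
P' = (I − K·H)·P̄ = [20 -37/2; -37/2 1591/80]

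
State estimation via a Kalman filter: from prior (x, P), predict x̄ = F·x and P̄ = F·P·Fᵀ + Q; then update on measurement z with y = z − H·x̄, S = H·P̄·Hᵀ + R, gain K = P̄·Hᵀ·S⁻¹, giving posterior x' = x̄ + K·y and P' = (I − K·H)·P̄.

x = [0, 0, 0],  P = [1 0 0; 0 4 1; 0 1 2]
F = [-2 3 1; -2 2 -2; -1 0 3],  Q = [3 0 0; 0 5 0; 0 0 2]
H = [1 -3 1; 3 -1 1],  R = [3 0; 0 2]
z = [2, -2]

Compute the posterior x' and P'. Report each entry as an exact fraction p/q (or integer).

x' = [-14460/14371, -13906/14371, 944/14371]
P' = [8977/14371 -606/14371 -17641/14371; -606/14371 9948/14371 16116/14371; -17641/14371 16116/14371 72307/14371]

x̄ = F·x = [0, 0, 0]
P̄ = F·P·Fᵀ + Q = [51 20 17; 20 25 -4; 17 -4 21]
y = z − H·x̄ = [2, -2]
S = H·P̄·Hᵀ + R = [238 133; 133 497]
K = P̄·Hᵀ·S⁻¹ = [-326/2053 4948/14371; -4778/14371 2175/14371; 2106/14371 1634/14371]
x' = x̄ + K·y = [-14460/14371, -13906/14371, 944/14371]
P' = (I − K·H)·P̄ = [8977/14371 -606/14371 -17641/14371; -606/14371 9948/14371 16116/14371; -17641/14371 16116/14371 72307/14371]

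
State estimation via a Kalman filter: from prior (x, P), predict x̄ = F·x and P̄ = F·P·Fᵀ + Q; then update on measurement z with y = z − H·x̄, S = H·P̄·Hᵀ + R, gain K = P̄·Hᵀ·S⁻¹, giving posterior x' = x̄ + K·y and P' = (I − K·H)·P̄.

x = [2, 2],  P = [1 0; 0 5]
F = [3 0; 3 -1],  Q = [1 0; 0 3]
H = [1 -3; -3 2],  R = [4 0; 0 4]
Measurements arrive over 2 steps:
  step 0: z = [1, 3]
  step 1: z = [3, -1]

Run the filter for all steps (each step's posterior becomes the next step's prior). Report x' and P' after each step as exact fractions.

step 0: x̄ = F·x = [6, 4]
step 0: P̄ = F·P·Fᵀ + Q = [10 9; 9 17]
step 0: y = z − H·x̄ = [7, 13]
step 0: S = H·P̄·Hᵀ + R = [113 -33; -33 54]
step 0: K = P̄·Hᵀ·S⁻¹ = [-146/557 -213/557; -679/1671 -595/5013]
step 0: x' = x̄ + K·y = [-449/557, -1942/5013]
step 0: P' = (I − K·H)·P̄ = [532/557 372/557; 372/557 3832/5013]
step 1: x̄ = F·x = [-1347/557, -10181/5013]
step 1: P̄ = F·P·Fᵀ + Q = [5345/557 3672/557; 3672/557 41875/5013]
step 1: y = z − H·x̄ = [-1127/1671, -21020/5013]
step 1: S = H·P̄·Hᵀ + R = [27416/557 -10679/1671; -10679/1671 223921/5013]
step 1: K = P̄·Hᵀ·S⁻¹ = [-2779694/10816835 -4176183/10816835; -846723/2163367 -269869/2163367]
step 1: x' = x̄ + K·y = [-6772587/10816835, -2690968/2163367]
step 1: P' = (I − K·H)·P̄ = [10335964/10816835 1430316/2163367; 1430316/2163367 1605736/2163367]

step 0: x' = [-449/557, -1942/5013], P' = [532/557 372/557; 372/557 3832/5013]
step 1: x' = [-6772587/10816835, -2690968/2163367], P' = [10335964/10816835 1430316/2163367; 1430316/2163367 1605736/2163367]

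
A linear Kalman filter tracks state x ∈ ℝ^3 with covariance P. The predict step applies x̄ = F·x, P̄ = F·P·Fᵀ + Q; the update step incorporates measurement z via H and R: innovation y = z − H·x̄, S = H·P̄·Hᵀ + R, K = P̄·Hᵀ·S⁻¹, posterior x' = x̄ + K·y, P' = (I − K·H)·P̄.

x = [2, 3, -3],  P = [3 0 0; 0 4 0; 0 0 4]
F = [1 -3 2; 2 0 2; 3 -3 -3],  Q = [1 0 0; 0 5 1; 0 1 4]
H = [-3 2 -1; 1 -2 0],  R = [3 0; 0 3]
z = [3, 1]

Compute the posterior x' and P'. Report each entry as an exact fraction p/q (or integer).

x̄ = F·x = [-13, -2, 6]
P̄ = F·P·Fᵀ + Q = [56 22 21; 22 33 -5; 21 -5 103]
y = z − H·x̄ = [-26, 10]
S = H·P̄·Hᵀ + R = [624 -155; -155 103]
K = P̄·Hᵀ·S⁻¹ = [-13075/40247 -14987/40247; -6305/40247 -26681/40247; -13323/40247 -7936/40247]
x' = x̄ + K·y = [-333131/40247, -183374/40247, 508520/40247]
P' = (I − K·H)·P̄ = [537801/40247 291381/40247 -991416/40247; 291381/40247 185712/40247 -483804/40247; -991416/40247 -483804/40247 2046609/40247]

x' = [-333131/40247, -183374/40247, 508520/40247]
P' = [537801/40247 291381/40247 -991416/40247; 291381/40247 185712/40247 -483804/40247; -991416/40247 -483804/40247 2046609/40247]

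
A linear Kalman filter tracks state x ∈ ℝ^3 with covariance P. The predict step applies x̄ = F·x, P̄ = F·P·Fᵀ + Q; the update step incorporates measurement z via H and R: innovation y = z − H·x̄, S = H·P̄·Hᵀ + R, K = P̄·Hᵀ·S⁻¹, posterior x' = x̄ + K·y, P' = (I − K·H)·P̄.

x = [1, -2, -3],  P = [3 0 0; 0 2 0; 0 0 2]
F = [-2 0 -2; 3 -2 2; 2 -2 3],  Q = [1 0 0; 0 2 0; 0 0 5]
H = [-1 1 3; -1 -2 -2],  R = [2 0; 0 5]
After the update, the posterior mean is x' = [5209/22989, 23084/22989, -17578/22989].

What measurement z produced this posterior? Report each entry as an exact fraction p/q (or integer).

z = [-1, 1]

x̄ = F·x = [4, 1, -3]
P̄ = F·P·Fᵀ + Q = [21 -26 -24; -26 45 38; -24 38 43]
S = H·P̄·Hᵀ + R = [879 -633; -633 482]
K = P̄·Hᵀ·S⁻¹ = [-7351/22989 -1962/7663; 550/22989 -1985/7663; 4708/22989 -133/7663]
x' − x̄ = [-86747/22989, 95/22989, 51389/22989] = K·y
y = (KᵀK)⁻¹·Kᵀ·(x' − x̄) = [11, 1]
z = y + H·x̄ = [11, 1] + [-12, 0] = [-1, 1]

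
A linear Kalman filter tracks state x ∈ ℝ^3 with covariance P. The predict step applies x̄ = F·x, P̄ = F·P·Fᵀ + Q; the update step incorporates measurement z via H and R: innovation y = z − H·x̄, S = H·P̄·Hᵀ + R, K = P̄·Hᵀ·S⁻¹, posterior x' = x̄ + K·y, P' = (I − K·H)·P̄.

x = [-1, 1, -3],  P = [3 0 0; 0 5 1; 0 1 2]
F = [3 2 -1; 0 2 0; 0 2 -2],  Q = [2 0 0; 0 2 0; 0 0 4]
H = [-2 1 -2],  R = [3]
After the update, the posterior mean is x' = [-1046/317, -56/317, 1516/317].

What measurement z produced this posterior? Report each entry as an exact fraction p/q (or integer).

z = [-3]

x̄ = F·x = [2, 2, 8]
P̄ = F·P·Fᵀ + Q = [47 18 18; 18 22 16; 18 16 24]
S = H·P̄·Hᵀ + R = [317]
K = P̄·Hᵀ·S⁻¹ = [-112/317; -46/317; -68/317]
x' − x̄ = [-1680/317, -690/317, -1020/317] = K·y
y = (KᵀK)⁻¹·Kᵀ·(x' − x̄) = [15]
z = y + H·x̄ = [15] + [-18] = [-3]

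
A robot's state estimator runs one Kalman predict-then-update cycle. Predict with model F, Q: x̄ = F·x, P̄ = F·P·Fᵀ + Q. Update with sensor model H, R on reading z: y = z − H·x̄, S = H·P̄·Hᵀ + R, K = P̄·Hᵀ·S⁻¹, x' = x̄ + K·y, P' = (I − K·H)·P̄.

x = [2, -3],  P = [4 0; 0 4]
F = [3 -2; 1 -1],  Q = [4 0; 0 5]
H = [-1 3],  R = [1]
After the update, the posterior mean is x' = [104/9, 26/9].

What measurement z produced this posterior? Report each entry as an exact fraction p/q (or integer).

z = [-3]

x̄ = F·x = [12, 5]
P̄ = F·P·Fᵀ + Q = [56 20; 20 13]
S = H·P̄·Hᵀ + R = [54]
K = P̄·Hᵀ·S⁻¹ = [2/27; 19/54]
x' − x̄ = [-4/9, -19/9] = K·y
y = (KᵀK)⁻¹·Kᵀ·(x' − x̄) = [-6]
z = y + H·x̄ = [-6] + [3] = [-3]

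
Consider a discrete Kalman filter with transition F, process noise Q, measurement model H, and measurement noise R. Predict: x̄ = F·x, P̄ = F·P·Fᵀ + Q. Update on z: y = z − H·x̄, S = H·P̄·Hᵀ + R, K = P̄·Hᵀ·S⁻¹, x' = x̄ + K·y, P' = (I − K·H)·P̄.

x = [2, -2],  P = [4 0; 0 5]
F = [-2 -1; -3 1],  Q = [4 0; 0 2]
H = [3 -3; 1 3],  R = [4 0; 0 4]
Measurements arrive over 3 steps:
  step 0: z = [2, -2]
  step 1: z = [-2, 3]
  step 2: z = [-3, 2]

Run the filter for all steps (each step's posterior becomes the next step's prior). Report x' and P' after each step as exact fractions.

step 0: x̄ = F·x = [-2, -8]
step 0: P̄ = F·P·Fᵀ + Q = [25 19; 19 43]
step 0: y = z − H·x̄ = [-16, 24]
step 0: S = H·P̄·Hᵀ + R = [274 -198; -198 530]
step 0: K = P̄·Hᵀ·S⁻¹ = [1611/6626 1627/6626; -1107/13252 3287/13252]
step 0: x' = x̄ + K·y = [10/3313, -2354/3313]
step 0: P' = (I − K·H)·P̄ = [1619/3313 545/3313; 545/3313 914/3313]
step 1: x̄ = F·x = [2334/3313, -2384/3313]
step 1: P̄ = F·P·Fᵀ + Q = [22822/3313 9345/3313; 9345/3313 18841/3313]
step 1: y = z − H·x̄ = [-20780/3313, 14757/3313]
step 1: S = H·P̄·Hᵀ + R = [220009/3313 -45033/3313; -45033/3313 261713/3313]
step 1: K = P̄·Hᵀ·S⁻¹ = [485646/2095957 490859/2095957; -338775/4191914 996729/4191914]
step 1: x' = x̄ + K·y = [616917/2095957, 3548129/4191914]
step 1: P' = (I − K·H)·P̄ = [976505/2095957 328977/2095957; 328977/2095957 554827/2095957]
step 2: x̄ = F·x = [-6015797/4191914, -153373/4191914]
step 2: P̄ = F·P·Fᵀ + Q = [14160583/2095957 5633180/2095957; 5633180/2095957 11561424/2095957]
step 2: y = z − H·x̄ = [2505765/2095957, 7429872/2095957]
step 2: S = H·P̄·Hᵀ + R = [138484651/2095957 -27771987/2095957; -27771987/2095957 160396307/2095957]
step 2: K = P̄·Hᵀ·S⁻¹ = [592318113/2557440746 597796027/2557440746; -14764050/182674339 43360954/182674339]
step 2: x' = x̄ + K·y = [-421469578/1278720373, 258748097/365348678]
step 2: P' = (I − K·H)·P̄ = [595057070/1278720373 28596904/182674339; 28596904/182674339 48282304/182674339]

step 0: x' = [10/3313, -2354/3313], P' = [1619/3313 545/3313; 545/3313 914/3313]
step 1: x' = [616917/2095957, 3548129/4191914], P' = [976505/2095957 328977/2095957; 328977/2095957 554827/2095957]
step 2: x' = [-421469578/1278720373, 258748097/365348678], P' = [595057070/1278720373 28596904/182674339; 28596904/182674339 48282304/182674339]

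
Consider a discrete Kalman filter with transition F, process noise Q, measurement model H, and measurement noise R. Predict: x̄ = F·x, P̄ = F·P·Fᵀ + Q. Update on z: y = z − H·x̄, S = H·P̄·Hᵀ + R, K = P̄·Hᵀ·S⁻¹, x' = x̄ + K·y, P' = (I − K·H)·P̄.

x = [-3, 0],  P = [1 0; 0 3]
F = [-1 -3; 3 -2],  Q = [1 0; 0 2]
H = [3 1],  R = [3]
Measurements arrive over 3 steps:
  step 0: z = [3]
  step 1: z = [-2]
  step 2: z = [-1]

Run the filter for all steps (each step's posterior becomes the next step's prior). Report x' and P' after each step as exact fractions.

step 0: x̄ = F·x = [3, -9]
step 0: P̄ = F·P·Fᵀ + Q = [29 15; 15 23]
step 0: y = z − H·x̄ = [3]
step 0: S = H·P̄·Hᵀ + R = [377]
step 0: K = P̄·Hᵀ·S⁻¹ = [102/377; 68/377]
step 0: x' = x̄ + K·y = [1437/377, -3189/377]
step 0: P' = (I − K·H)·P̄ = [529/377 -1281/377; -1281/377 4047/377]
step 1: x̄ = F·x = [8130/377, 10689/377]
step 1: P̄ = F·P·Fᵀ + Q = [29643/377 31662/377; 31662/377 37075/377]
step 1: y = z − H·x̄ = [-35833/377]
step 1: S = H·P̄·Hᵀ + R = [494965/377]
step 1: K = P̄·Hᵀ·S⁻¹ = [120591/494965; 132061/494965]
step 1: x' = x̄ + K·y = [-787989/494965, 1481536/494965]
step 1: P' = (I − K·H)·P̄ = [344982/494965 -673173/494965; -673173/494965 2415702/494965]
step 2: x̄ = F·x = [-3656619/494965, -5327039/494965]
step 2: P̄ = F·P·Fᵀ + Q = [18542227/494965 18171477/494965; 18171477/494965 21835652/494965]
step 2: y = z − H·x̄ = [15801931/494965]
step 2: S = H·P̄·Hᵀ + R = [299229452/494965]
step 2: K = P̄·Hᵀ·S⁻¹ = [36899079/149614726; 76350083/299229452]
step 2: x' = x̄ + K·y = [72717567/149614726, -782940647/299229452]
step 2: P' = (I − K·H)·P̄ = [51626024/74807363 -199058907/149614726; -199058907/149614726 1423403691/299229452]

step 0: x' = [1437/377, -3189/377], P' = [529/377 -1281/377; -1281/377 4047/377]
step 1: x' = [-787989/494965, 1481536/494965], P' = [344982/494965 -673173/494965; -673173/494965 2415702/494965]
step 2: x' = [72717567/149614726, -782940647/299229452], P' = [51626024/74807363 -199058907/149614726; -199058907/149614726 1423403691/299229452]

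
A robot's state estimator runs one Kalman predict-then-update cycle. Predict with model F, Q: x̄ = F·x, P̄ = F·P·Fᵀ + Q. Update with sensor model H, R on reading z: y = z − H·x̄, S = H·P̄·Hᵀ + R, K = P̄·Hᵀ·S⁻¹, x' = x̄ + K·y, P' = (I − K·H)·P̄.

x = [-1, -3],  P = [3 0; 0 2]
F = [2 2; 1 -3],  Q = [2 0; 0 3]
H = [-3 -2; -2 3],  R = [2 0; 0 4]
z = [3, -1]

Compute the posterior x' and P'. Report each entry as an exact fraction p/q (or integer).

x̄ = F·x = [-8, 8]
P̄ = F·P·Fᵀ + Q = [22 -6; -6 24]
y = z − H·x̄ = [-5, -41]
S = H·P̄·Hᵀ + R = [224 18; 18 380]
K = P̄·Hᵀ·S⁻¹ = [-4851/21199 -3229/21199; -3228/21199 4839/21199]
x' = x̄ + K·y = [-12948/21199, -12667/21199]
P' = (I − K·H)·P̄ = [4226/21199 -1488/21199; -1488/21199 5460/21199]

x' = [-12948/21199, -12667/21199]
P' = [4226/21199 -1488/21199; -1488/21199 5460/21199]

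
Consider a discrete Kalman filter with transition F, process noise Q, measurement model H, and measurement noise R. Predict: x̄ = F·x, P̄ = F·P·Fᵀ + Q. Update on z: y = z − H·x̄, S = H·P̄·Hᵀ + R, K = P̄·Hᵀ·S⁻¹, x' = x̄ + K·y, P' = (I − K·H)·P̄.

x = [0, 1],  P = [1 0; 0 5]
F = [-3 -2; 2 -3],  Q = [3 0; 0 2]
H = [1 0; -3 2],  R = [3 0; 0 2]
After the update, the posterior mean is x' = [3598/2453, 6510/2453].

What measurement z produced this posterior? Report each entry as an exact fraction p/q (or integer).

x̄ = F·x = [-2, -3]
P̄ = F·P·Fᵀ + Q = [32 24; 24 51]
S = H·P̄·Hᵀ + R = [35 -48; -48 206]
K = P̄·Hᵀ·S⁻¹ = [2144/2453 -72/2453; 3192/2453 1101/2453]
x' − x̄ = [8504/2453, 13869/2453] = K·y
y = (KᵀK)⁻¹·Kᵀ·(x' − x̄) = [4, 1]
z = y + H·x̄ = [4, 1] + [-2, 0] = [2, 1]

z = [2, 1]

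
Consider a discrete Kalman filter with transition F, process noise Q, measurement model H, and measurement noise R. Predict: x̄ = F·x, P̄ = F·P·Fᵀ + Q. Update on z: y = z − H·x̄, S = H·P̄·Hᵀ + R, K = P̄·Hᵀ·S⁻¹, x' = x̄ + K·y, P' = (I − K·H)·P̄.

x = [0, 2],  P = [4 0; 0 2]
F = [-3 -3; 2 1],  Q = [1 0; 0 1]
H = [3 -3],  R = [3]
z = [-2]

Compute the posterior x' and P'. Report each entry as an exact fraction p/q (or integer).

x' = [-548/403, -272/403]
P' = [490/403 405/403; 405/403 454/403]

x̄ = F·x = [-6, 2]
P̄ = F·P·Fᵀ + Q = [55 -30; -30 19]
y = z − H·x̄ = [22]
S = H·P̄·Hᵀ + R = [1209]
K = P̄·Hᵀ·S⁻¹ = [85/403; -49/403]
x' = x̄ + K·y = [-548/403, -272/403]
P' = (I − K·H)·P̄ = [490/403 405/403; 405/403 454/403]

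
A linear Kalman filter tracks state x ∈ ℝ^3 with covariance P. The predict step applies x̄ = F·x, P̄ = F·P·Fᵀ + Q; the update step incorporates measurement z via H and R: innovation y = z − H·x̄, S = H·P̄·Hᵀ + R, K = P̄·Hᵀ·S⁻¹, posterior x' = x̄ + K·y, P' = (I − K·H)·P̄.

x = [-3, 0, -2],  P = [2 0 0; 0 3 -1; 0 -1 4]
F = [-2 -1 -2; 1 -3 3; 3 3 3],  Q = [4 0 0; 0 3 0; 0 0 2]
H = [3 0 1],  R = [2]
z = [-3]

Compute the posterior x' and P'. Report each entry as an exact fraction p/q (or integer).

x' = [65/47, 36/47, -318/47]
P' = [513/94 227/94 -1449/94; 227/94 5483/94 -783/94; -1449/94 -783/94 4261/94]

x̄ = F·x = [10, -9, -15]
P̄ = F·P·Fᵀ + Q = [27 -22 -36; -22 86 15; -36 15 65]
y = z − H·x̄ = [-18]
S = H·P̄·Hᵀ + R = [94]
K = P̄·Hᵀ·S⁻¹ = [45/94; -51/94; -43/94]
x' = x̄ + K·y = [65/47, 36/47, -318/47]
P' = (I − K·H)·P̄ = [513/94 227/94 -1449/94; 227/94 5483/94 -783/94; -1449/94 -783/94 4261/94]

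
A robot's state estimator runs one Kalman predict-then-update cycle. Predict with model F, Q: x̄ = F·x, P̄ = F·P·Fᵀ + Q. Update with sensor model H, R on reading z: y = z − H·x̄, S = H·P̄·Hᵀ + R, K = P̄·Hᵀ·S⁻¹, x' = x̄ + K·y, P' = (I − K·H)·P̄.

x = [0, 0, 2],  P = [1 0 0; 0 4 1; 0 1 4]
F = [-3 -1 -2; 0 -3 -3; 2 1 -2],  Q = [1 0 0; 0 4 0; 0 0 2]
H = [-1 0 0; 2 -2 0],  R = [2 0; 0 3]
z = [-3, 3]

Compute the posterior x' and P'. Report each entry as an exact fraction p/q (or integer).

x̄ = F·x = [-4, -6, -4]
P̄ = F·P·Fᵀ + Q = [34 45 6; 45 94 15; 6 15 22]
y = z − H·x̄ = [-7, -1]
S = H·P̄·Hᵀ + R = [36 22; 22 155]
K = P̄·Hᵀ·S⁻¹ = [-2393/2548 -11/1274; -4819/5096 -1269/2548; -267/2548 -129/1274]
x' = x̄ + K·y = [6581/2548, 5695/5096, -8065/2548]
P' = (I − K·H)·P̄ = [2393/1274 4819/2548 267/1274; 4819/2548 13445/5096 921/2548; 267/1274 921/2548 24905/1274]

x' = [6581/2548, 5695/5096, -8065/2548]
P' = [2393/1274 4819/2548 267/1274; 4819/2548 13445/5096 921/2548; 267/1274 921/2548 24905/1274]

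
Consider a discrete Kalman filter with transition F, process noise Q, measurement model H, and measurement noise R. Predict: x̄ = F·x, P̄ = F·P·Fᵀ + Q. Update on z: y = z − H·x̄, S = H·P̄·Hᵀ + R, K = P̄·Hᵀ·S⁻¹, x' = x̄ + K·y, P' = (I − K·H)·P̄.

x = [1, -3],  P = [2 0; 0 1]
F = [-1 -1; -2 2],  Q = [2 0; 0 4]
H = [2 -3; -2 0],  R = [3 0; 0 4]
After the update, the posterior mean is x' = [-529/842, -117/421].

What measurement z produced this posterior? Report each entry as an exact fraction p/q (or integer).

z = [-1, 2]

x̄ = F·x = [2, -8]
P̄ = F·P·Fᵀ + Q = [5 2; 2 16]
S = H·P̄·Hᵀ + R = [143 -8; -8 24]
K = P̄·Hᵀ·S⁻¹ = [2/421 -699/1684; -136/421 -231/842]
x' − x̄ = [-2213/842, 3251/421] = K·y
y = (KᵀK)⁻¹·Kᵀ·(x' − x̄) = [-29, 6]
z = y + H·x̄ = [-29, 6] + [28, -4] = [-1, 2]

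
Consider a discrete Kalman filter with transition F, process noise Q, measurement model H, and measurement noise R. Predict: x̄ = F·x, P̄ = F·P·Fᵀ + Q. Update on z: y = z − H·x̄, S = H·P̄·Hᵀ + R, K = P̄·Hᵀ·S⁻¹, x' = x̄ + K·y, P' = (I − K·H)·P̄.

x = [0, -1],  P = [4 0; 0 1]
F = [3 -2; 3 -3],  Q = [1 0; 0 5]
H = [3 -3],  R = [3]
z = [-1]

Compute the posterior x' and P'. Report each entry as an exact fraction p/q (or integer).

x̄ = F·x = [2, 3]
P̄ = F·P·Fᵀ + Q = [41 42; 42 50]
y = z − H·x̄ = [2]
S = H·P̄·Hᵀ + R = [66]
K = P̄·Hᵀ·S⁻¹ = [-1/22; -4/11]
x' = x̄ + K·y = [21/11, 25/11]
P' = (I − K·H)·P̄ = [899/22 450/11; 450/11 454/11]

x' = [21/11, 25/11]
P' = [899/22 450/11; 450/11 454/11]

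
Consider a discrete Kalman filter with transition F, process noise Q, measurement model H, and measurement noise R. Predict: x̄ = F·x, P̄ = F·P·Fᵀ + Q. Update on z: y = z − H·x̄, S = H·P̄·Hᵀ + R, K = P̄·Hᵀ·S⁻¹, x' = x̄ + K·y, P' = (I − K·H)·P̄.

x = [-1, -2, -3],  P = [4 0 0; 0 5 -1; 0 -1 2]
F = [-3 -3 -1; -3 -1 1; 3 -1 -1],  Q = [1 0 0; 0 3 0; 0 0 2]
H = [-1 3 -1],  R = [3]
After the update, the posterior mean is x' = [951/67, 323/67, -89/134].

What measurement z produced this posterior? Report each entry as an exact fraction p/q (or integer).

z = [1]

x̄ = F·x = [12, 2, 2]
P̄ = F·P·Fᵀ + Q = [78 51 -23; 51 48 -33; -23 -33 43]
S = H·P̄·Hᵀ + R = [402]
K = P̄·Hᵀ·S⁻¹ = [49/201; 21/67; -119/402]
x' − x̄ = [147/67, 189/67, -357/134] = K·y
y = (KᵀK)⁻¹·Kᵀ·(x' − x̄) = [9]
z = y + H·x̄ = [9] + [-8] = [1]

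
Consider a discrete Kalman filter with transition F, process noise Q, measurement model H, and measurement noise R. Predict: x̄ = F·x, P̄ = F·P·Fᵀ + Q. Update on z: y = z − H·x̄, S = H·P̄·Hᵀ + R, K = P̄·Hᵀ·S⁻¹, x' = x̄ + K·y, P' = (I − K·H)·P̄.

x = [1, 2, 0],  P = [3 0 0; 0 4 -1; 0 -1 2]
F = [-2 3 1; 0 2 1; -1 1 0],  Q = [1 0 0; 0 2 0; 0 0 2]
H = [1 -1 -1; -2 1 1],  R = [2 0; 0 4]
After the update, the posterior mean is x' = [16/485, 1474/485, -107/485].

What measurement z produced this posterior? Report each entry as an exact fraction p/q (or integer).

z = [-3, 3]

x̄ = F·x = [4, 4, 1]
P̄ = F·P·Fᵀ + Q = [45 21 17; 21 16 7; 17 7 9]
S = H·P̄·Hᵀ + R = [10 -15; -15 71]
K = P̄·Hᵀ·S⁻¹ = [-283/485 -83/97; -427/485 -44/97; -199/485 -33/97]
x' − x̄ = [-1924/485, -466/485, -592/485] = K·y
y = (KᵀK)⁻¹·Kᵀ·(x' − x̄) = [-2, 6]
z = y + H·x̄ = [-2, 6] + [-1, -3] = [-3, 3]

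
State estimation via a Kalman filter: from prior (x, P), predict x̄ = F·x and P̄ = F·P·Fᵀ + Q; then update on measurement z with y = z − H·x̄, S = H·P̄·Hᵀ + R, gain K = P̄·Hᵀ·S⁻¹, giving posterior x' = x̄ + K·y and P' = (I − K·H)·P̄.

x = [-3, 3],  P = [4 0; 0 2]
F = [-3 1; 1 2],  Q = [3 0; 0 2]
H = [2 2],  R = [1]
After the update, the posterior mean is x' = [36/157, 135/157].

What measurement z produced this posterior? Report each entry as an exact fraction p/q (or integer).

x̄ = F·x = [12, 3]
P̄ = F·P·Fᵀ + Q = [41 -8; -8 14]
S = H·P̄·Hᵀ + R = [157]
K = P̄·Hᵀ·S⁻¹ = [66/157; 12/157]
x' − x̄ = [-1848/157, -336/157] = K·y
y = (KᵀK)⁻¹·Kᵀ·(x' − x̄) = [-28]
z = y + H·x̄ = [-28] + [30] = [2]

z = [2]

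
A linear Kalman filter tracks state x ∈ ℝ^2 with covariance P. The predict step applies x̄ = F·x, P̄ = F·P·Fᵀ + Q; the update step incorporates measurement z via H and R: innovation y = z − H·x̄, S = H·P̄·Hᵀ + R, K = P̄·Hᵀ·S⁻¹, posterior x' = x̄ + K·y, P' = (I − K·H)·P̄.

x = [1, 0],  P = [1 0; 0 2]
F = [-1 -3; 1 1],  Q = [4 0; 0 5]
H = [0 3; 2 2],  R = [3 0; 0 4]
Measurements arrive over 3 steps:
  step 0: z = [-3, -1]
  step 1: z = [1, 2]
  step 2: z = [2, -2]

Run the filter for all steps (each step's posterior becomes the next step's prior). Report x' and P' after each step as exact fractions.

step 0: x̄ = F·x = [-1, 1]
step 0: P̄ = F·P·Fᵀ + Q = [23 -7; -7 8]
step 0: y = z − H·x̄ = [-6, -1]
step 0: S = H·P̄·Hᵀ + R = [75 6; 6 72]
step 0: K = P̄·Hᵀ·S⁻¹ = [-142/447 421/894; 143/447 1/894]
step 0: x' = x̄ + K·y = [389/894, -823/894]
step 0: P' = (I − K·H)·P̄ = [563/447 -142/447; -142/447 143/447]
step 1: x̄ = F·x = [1040/447, -217/447]
step 1: P̄ = F·P·Fᵀ + Q = [2786/447 -424/447; -424/447 2657/447]
step 1: y = z − H·x̄ = [366/149, -752/447]
step 1: S = H·P̄·Hᵀ + R = [8418/149 4466/149; 4466/149 20168/447]
step 1: K = P̄·Hᵀ·S⁻¹ = [-16582/61487 25418/61487; 18815/61487 2233/122974]
step 1: x' = x̄ + K·y = [59564/61487, 14489/61487]
step 1: P' = (I − K·H)·P̄ = [67418/61487 -16582/61487; -16582/61487 18815/61487]
step 2: x̄ = F·x = [-103031/61487, 74053/61487]
step 2: P̄ = F·P·Fᵀ + Q = [383209/61487 -57535/61487; -57535/61487 360504/61487]
step 2: y = z − H·x̄ = [-99185/61487, -65018/61487]
step 2: S = H·P̄·Hᵀ + R = [3428997/61487 1817814/61487; 1817814/61487 2760520/61487]
step 2: K = P̄·Hᵀ·S⁻¹ = [-2250488/8350501 6904533/16701002; 2553457/8350501 302969/16701002]
step 2: x' = x̄ + K·y = [-14012804/8350501, 5777901/8350501]
step 2: P' = (I − K·H)·P̄ = [9155021/8350501 -2250488/8350501; -2250488/8350501 2553457/8350501]

step 0: x' = [389/894, -823/894], P' = [563/447 -142/447; -142/447 143/447]
step 1: x' = [59564/61487, 14489/61487], P' = [67418/61487 -16582/61487; -16582/61487 18815/61487]
step 2: x' = [-14012804/8350501, 5777901/8350501], P' = [9155021/8350501 -2250488/8350501; -2250488/8350501 2553457/8350501]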